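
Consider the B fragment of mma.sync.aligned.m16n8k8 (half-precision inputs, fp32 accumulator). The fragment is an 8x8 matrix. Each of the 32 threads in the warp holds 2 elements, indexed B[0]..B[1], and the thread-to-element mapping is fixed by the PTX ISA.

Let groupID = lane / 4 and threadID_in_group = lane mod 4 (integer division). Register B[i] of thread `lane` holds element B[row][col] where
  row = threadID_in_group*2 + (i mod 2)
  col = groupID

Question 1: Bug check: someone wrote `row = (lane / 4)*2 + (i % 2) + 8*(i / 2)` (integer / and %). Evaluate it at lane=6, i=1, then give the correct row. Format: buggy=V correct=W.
buggy=3 correct=5

`(lane / 4)*2 + (i % 2) + 8*(i / 2)`[6,1]→3
lane 6: G=1 (6/4), T=2 (6%4)
i=1: r=2*2+1=5, c=G=1
row: 3 vs 5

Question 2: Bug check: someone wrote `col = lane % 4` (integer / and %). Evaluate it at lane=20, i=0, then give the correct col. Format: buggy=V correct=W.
`lane % 4`[20,0]->0
L=20->gid=20>>2=5, tid=20&3=0
[0]->row 0·2+0=0  col gid=5
col: 0 vs 5

buggy=0 correct=5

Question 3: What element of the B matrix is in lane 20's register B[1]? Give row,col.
lane 20: g=5 (20/4), t=0 (20%4)
i=1: r=0*2+1=1, c=g=5

1,5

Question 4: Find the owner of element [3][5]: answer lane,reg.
21,1

c:5=>grp=5  r:3=>tig=1,lo=1
L=5*4+1=21  i=1=1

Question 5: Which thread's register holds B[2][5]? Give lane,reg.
21,0

c=5⇒gr=5  r=2⇒th=1,odd=0
L=5*4+1=21  i=0=0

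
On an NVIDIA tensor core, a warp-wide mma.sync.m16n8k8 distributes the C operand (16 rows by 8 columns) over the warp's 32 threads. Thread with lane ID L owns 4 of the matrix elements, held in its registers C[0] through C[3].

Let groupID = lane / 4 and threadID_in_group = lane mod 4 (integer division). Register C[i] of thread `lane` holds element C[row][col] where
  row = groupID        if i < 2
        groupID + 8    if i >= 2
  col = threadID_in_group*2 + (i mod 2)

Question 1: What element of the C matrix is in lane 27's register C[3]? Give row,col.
27: g=6,t=3
[3] (6+8,3*2+1) = (14,7)

14,7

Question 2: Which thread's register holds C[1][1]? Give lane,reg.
4,1

r=1→G=1,rhi=0  c=1→T=0,p=1
L=1*4+0=4  i=0*2+1=1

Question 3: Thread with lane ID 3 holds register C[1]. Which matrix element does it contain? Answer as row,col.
0,7

lane 3: g=0 (3/4), t=3 (3%4)
i=1: r=0+0=0, c=3*2+1=7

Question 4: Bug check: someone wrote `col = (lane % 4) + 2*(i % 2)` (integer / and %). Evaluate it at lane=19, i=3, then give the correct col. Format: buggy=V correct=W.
buggy=5 correct=7

`(lane % 4) + 2*(i % 2)`[19,3]⇒5
lane 19: gr=4 (19/4), th=3 (19%4)
i=3: r=4+8=12, c=3*2+1=7
col: 5 vs 7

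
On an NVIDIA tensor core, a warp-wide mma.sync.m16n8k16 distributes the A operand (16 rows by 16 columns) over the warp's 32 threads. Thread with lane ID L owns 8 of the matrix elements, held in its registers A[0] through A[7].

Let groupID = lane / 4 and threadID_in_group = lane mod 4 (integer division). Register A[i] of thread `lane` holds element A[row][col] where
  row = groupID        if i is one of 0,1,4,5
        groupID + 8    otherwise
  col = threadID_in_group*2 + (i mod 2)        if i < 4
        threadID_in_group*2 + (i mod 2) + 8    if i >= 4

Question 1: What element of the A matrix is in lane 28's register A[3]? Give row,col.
lane 28->28/4=7, 28 mod 4=0
i=3  r:7+8->15  c:2·0+1+0->1

15,1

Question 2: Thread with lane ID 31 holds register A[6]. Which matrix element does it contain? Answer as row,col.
15,14

lane 31=>31/4=7, 31 mod 4=3
i=6  r:7+8=>15  c:2·3+0+8=>14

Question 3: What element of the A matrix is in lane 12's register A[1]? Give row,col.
3,1

lane 12->12/4=3, 12 mod 4=0
i=1  r:3+0->3  c:2·0+1+0->1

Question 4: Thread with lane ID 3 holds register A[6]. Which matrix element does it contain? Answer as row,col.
L=3→G=3>>2=0, T=3&3=3
[6]→row 0+8=8  col 3·2+0+8=14

8,14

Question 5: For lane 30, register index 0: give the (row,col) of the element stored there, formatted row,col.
lane 30->30/4=7, 30 mod 4=2
i=0  r:7+0->7  c:2·2+0+0->4

7,4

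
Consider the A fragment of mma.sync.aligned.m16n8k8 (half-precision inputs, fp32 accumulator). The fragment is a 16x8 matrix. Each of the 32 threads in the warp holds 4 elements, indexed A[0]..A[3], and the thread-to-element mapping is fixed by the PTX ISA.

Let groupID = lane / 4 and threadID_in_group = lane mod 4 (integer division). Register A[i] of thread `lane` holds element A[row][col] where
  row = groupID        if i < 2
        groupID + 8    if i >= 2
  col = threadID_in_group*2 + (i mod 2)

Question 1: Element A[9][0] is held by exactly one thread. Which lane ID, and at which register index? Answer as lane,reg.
r:9=>grp=1,rB=1  c:0=>tig=0,lo=0
L=1*4+0=4  i=1*2+0=2

4,2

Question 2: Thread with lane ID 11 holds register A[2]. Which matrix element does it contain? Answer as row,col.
lane 11->11/4=2, 11 mod 4=3
i=2  r:2+8->10  c:2·3+0->6

10,6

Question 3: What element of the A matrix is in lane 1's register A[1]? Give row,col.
0,3

lane 1->1/4=0, 1 mod 4=1
i=1  r:0+0->0  c:2·1+1->3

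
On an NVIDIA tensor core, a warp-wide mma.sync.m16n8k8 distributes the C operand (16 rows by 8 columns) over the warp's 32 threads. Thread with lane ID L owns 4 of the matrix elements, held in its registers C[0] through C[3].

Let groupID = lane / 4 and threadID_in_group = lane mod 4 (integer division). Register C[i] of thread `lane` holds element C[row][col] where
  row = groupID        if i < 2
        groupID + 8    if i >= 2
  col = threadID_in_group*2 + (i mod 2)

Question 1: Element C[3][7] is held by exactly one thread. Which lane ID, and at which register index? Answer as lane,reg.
15,1

r=3->g=3,rb=0  c=7->t=3,b0=1
L=3*4+3=15  i=0*2+1=1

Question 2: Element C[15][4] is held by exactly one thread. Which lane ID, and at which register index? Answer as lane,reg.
30,2

r: 15->gid=7,r8=1  c: 4->tid=2,i&1=0
L=7*4+2=30  i=1*2+0=2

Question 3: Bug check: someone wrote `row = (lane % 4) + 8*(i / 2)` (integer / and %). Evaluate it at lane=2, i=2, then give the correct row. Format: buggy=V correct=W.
buggy=10 correct=8

`(lane % 4) + 8*(i / 2)`[2,2]->10
lane 2: gid=0 (2/4), tid=2 (2%4)
i=2: r=0+8=8, c=2*2+0=4
row: 10 vs 8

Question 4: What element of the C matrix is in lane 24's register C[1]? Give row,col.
24: G=6,T=0
[1] (6+0,0*2+1) = (6,1)

6,1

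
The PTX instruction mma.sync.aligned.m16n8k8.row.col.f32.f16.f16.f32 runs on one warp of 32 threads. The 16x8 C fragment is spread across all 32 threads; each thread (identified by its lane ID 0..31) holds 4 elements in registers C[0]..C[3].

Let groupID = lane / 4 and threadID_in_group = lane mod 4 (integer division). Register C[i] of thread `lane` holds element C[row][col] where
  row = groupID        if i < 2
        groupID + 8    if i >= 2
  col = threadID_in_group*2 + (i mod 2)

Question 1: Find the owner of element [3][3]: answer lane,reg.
r=3⇒gr=3,Rb=0  c=3⇒th=1,odd=1
L=3*4+1=13  i=0*2+1=1

13,1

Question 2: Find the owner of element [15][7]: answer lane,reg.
r: 15->gid=7,r8=1  c: 7->tid=3,i&1=1
L=7*4+3=31  i=1*2+1=3

31,3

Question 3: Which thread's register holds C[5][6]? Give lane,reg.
23,0

r:5=>grp=5,rB=0  c:6=>tig=3,lo=0
L=5*4+3=23  i=0*2+0=0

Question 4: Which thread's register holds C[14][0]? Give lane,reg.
24,2

r:14=>grp=6,rB=1  c:0=>tig=0,lo=0
L=6*4+0=24  i=1*2+0=2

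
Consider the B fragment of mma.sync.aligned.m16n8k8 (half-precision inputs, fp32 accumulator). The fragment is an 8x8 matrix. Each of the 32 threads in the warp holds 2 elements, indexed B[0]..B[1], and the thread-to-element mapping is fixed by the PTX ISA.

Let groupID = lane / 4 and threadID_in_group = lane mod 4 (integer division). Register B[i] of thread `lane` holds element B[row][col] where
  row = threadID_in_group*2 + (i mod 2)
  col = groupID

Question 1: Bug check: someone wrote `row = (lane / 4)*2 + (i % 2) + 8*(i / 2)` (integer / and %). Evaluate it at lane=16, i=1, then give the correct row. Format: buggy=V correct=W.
buggy=9 correct=1

`(lane / 4)*2 + (i % 2) + 8*(i / 2)`[16,1]⇒9
L=16⇒gr=16>>2=4, th=16&3=0
[1]⇒row 0·2+1=1  col gr=4
row: 9 vs 1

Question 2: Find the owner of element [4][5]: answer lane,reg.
c:5=>grp=5  r:4=>tig=2,lo=0
L=5*4+2=22  i=0=0

22,0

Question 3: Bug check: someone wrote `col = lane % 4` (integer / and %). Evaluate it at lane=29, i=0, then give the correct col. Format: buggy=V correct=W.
buggy=1 correct=7

`lane % 4`[29,0]=>1
29: grp=7,tig=1
[0] (1*2+0,7) = (2,7)
col: 1 vs 7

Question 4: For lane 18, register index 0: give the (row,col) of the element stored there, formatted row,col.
4,4

lane 18⇒18/4=4, 18 mod 4=2
i=0  r:2·2+0⇒4  c:4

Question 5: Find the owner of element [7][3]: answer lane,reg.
c=3⇒gr=3  r=7⇒th=3,odd=1
L=3*4+3=15  i=1=1

15,1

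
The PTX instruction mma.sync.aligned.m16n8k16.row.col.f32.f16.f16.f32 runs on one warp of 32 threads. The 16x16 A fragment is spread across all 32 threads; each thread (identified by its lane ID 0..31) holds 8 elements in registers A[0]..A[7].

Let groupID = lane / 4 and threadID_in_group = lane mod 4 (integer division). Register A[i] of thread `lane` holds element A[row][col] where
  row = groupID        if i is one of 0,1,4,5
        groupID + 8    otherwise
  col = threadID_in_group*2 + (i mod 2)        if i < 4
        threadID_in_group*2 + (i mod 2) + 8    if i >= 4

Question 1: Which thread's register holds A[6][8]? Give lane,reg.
24,4

r: 6->gid=6,r8=0  c: 8->c8=1,tid=0,i&1=0
L=6*4+0=24  i=1*4+0*2+0=4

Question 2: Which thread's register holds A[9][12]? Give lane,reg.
r=9→G=1,rhi=1  c=12→chi=1,T=2,p=0
L=1*4+2=6  i=1*4+1*2+0=6

6,6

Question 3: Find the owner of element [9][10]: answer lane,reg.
5,6

r: 9->gid=1,r8=1  c: 10->c8=1,tid=1,i&1=0
L=1*4+1=5  i=1*4+1*2+0=6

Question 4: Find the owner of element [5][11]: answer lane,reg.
21,5

r:5=>grp=5,rB=0  c:11=>cB=1,tig=1,lo=1
L=5*4+1=21  i=1*4+0*2+1=5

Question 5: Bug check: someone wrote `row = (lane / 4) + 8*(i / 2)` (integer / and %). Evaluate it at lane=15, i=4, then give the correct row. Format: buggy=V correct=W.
`(lane / 4) + 8*(i / 2)`[15,4]⇒19
L=15⇒gr=15>>2=3, th=15&3=3
[4]⇒row 3+0=3  col 3·2+0+8=14
row: 19 vs 3

buggy=19 correct=3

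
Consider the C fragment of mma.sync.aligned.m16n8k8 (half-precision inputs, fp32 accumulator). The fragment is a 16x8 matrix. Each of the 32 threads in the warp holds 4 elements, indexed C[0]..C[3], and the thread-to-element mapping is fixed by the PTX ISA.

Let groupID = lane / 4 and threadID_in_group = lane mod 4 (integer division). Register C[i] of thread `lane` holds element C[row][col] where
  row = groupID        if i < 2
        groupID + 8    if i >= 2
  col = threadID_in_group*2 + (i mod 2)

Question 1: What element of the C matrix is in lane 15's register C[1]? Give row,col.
15: gr=3,th=3
[1] (3+0,3*2+1) = (3,7)

3,7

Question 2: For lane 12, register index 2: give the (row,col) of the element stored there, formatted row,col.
lane 12: gid=3 (12/4), tid=0 (12%4)
i=2: r=3+8=11, c=0*2+0=0

11,0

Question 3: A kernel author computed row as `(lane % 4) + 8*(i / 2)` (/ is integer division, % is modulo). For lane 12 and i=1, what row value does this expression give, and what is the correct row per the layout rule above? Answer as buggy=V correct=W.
buggy=0 correct=3

`(lane % 4) + 8*(i / 2)`[12,1]->0
lane 12: gid=3 (12/4), tid=0 (12%4)
i=1: r=3+0=3, c=0*2+1=1
row: 0 vs 3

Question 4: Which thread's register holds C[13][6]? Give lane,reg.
r=13->g=5,rb=1  c=6->t=3,b0=0
L=5*4+3=23  i=1*2+0=2

23,2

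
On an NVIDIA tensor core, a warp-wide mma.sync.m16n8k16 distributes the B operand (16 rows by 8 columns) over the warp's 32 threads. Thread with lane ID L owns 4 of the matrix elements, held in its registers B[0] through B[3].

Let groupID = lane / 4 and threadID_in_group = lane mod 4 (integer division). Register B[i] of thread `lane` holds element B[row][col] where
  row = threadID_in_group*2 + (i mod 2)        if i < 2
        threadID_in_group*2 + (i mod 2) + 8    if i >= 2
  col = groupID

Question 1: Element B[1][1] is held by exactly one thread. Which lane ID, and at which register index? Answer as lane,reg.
4,1

c=1→G=1  r=1→rhi=0,T=0,p=1
L=1*4+0=4  i=0*2+1=1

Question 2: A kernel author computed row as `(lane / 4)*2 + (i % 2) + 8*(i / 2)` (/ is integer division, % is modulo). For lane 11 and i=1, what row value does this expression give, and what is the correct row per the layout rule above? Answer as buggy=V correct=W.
buggy=5 correct=7

`(lane / 4)*2 + (i % 2) + 8*(i / 2)`[11,1]→5
11: G=2,T=3
[1] (3*2+1+0,2) = (7,2)
row: 5 vs 7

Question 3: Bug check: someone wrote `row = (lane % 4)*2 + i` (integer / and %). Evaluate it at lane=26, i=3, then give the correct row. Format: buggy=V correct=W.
buggy=7 correct=13

`(lane % 4)*2 + i`[26,3]⇒7
L=26⇒gr=26>>2=6, th=26&3=2
[3]⇒row 2·2+1+8=13  col gr=6
row: 7 vs 13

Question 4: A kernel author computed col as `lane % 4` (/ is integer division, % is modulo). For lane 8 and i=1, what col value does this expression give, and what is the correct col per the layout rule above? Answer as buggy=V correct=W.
`lane % 4`[8,1]→0
L=8→G=8>>2=2, T=8&3=0
[1]→row 0·2+1+0=1  col G=2
col: 0 vs 2

buggy=0 correct=2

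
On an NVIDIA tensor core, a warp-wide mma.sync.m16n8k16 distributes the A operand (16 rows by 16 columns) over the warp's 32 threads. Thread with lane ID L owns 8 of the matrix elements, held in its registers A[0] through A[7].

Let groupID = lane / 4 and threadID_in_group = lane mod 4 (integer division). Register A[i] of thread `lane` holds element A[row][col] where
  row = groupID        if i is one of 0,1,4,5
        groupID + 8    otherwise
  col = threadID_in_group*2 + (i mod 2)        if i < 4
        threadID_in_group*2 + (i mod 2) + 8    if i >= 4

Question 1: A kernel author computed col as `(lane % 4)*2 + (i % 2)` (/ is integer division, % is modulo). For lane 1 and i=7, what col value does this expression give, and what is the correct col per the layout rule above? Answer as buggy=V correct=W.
`(lane % 4)*2 + (i % 2)`[1,7]->3
1: gid=0,tid=1
[7] (0+8,1*2+1+8) = (8,11)
col: 3 vs 11

buggy=3 correct=11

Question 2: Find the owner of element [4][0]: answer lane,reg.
16,0

r=4⇒gr=4,Rb=0  c=0⇒Cb=0,th=0,odd=0
L=4*4+0=16  i=0*4+0*2+0=0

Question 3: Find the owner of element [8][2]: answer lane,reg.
1,2

r=8->g=0,rb=1  c=2->cb=0,t=1,b0=0
L=0*4+1=1  i=0*4+1*2+0=2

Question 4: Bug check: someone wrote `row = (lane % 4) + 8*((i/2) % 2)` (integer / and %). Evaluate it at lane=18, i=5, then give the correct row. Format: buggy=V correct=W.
`(lane % 4) + 8*((i/2) % 2)`[18,5]->2
lane 18: g=4 (18/4), t=2 (18%4)
i=5: r=4+0=4, c=2*2+1+8=13
row: 2 vs 4

buggy=2 correct=4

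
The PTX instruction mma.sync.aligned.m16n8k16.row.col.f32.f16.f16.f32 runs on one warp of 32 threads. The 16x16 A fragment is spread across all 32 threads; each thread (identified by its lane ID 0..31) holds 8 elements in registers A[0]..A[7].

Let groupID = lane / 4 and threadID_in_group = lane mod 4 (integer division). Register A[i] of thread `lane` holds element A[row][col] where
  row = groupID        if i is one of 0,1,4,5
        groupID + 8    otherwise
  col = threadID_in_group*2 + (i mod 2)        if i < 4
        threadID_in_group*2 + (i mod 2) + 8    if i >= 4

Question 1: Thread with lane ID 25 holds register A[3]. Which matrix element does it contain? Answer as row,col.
14,3

25: grp=6,tig=1
[3] (6+8,1*2+1+0) = (14,3)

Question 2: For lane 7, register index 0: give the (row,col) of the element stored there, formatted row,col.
L=7->g=7>>2=1, t=7&3=3
[0]->row 1+0=1  col 3·2+0+0=6

1,6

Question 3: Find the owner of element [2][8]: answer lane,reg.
8,4

r: 2->gid=2,r8=0  c: 8->c8=1,tid=0,i&1=0
L=2*4+0=8  i=1*4+0*2+0=4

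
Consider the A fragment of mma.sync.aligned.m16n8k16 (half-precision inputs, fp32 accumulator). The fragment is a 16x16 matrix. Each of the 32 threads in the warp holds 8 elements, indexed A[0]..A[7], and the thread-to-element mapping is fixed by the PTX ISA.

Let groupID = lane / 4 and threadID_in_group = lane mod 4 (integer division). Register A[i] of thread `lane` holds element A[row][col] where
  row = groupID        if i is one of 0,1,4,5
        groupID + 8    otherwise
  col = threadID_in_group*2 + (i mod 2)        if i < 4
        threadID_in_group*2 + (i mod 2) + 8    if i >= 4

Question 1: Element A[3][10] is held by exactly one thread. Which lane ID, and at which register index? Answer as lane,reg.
13,4

r=3⇒gr=3,Rb=0  c=10⇒Cb=1,th=1,odd=0
L=3*4+1=13  i=1*4+0*2+0=4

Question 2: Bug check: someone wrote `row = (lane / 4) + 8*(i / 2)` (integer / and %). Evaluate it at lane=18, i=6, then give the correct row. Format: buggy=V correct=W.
buggy=28 correct=12

`(lane / 4) + 8*(i / 2)`[18,6]->28
L=18->g=18>>2=4, t=18&3=2
[6]->row 4+8=12  col 2·2+0+8=12
row: 28 vs 12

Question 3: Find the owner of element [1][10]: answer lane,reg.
5,4

r=1→G=1,rhi=0  c=10→chi=1,T=1,p=0
L=1*4+1=5  i=1*4+0*2+0=4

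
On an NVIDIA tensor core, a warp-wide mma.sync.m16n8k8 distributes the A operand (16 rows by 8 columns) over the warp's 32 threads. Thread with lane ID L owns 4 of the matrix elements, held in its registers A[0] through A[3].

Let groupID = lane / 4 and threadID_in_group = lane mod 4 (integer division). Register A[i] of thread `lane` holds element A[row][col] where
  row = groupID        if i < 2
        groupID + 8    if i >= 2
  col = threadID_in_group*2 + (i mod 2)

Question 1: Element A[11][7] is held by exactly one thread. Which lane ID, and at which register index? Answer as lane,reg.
r:11=>grp=3,rB=1  c:7=>tig=3,lo=1
L=3*4+3=15  i=1*2+1=3

15,3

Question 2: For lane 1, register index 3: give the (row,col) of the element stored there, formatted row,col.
L=1->gid=1>>2=0, tid=1&3=1
[3]->row 0+8=8  col 1·2+1=3

8,3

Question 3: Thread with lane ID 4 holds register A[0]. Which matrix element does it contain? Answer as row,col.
4: grp=1,tig=0
[0] (1+0,0*2+0) = (1,0)

1,0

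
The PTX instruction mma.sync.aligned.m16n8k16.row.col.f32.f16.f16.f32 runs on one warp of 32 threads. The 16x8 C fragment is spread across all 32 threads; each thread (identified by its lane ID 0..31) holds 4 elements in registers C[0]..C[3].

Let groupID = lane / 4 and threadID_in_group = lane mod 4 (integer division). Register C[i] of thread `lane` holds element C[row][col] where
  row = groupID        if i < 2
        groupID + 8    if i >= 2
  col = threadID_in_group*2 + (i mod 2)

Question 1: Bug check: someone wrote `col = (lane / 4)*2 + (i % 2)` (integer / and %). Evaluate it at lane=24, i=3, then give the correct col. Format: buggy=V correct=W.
`(lane / 4)*2 + (i % 2)`[24,3]->13
lane 24->24/4=6, 24 mod 4=0
i=3  r:6+8->14  c:2·0+1->1
col: 13 vs 1

buggy=13 correct=1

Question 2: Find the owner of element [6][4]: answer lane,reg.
r:6=>grp=6,rB=0  c:4=>tig=2,lo=0
L=6*4+2=26  i=0*2+0=0

26,0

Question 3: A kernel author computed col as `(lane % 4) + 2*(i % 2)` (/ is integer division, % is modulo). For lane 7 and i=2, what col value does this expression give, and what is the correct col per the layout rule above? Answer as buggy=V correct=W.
`(lane % 4) + 2*(i % 2)`[7,2]->3
lane 7->7/4=1, 7 mod 4=3
i=2  r:1+8->9  c:2·3+0->6
col: 3 vs 6

buggy=3 correct=6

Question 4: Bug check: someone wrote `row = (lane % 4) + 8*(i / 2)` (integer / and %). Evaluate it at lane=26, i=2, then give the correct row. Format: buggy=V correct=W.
`(lane % 4) + 8*(i / 2)`[26,2]->10
lane 26->26/4=6, 26 mod 4=2
i=2  r:6+8->14  c:2·2+0->4
row: 10 vs 14

buggy=10 correct=14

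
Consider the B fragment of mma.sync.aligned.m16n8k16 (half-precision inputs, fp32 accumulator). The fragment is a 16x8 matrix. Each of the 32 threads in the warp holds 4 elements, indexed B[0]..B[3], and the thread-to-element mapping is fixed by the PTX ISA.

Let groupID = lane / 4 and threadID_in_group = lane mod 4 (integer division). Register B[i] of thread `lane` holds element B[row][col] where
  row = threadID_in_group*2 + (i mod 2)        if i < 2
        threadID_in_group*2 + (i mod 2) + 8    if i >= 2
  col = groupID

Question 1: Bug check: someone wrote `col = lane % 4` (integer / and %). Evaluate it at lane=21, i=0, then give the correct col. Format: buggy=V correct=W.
`lane % 4`[21,0]->1
L=21->gid=21>>2=5, tid=21&3=1
[0]->row 1·2+0+0=2  col gid=5
col: 1 vs 5

buggy=1 correct=5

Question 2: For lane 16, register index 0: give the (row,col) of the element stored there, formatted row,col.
0,4

lane 16: G=4 (16/4), T=0 (16%4)
i=0: r=0*2+0+0=0, c=G=4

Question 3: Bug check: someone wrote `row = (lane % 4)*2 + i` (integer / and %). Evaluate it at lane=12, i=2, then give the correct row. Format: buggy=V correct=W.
buggy=2 correct=8

`(lane % 4)*2 + i`[12,2]->2
12: g=3,t=0
[2] (0*2+0+8,3) = (8,3)
row: 2 vs 8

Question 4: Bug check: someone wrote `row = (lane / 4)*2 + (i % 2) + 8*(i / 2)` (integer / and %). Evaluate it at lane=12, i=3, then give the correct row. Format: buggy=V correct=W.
`(lane / 4)*2 + (i % 2) + 8*(i / 2)`[12,3]=>15
L=12=>grp=12>>2=3, tig=12&3=0
[3]=>row 0·2+1+8=9  col grp=3
row: 15 vs 9

buggy=15 correct=9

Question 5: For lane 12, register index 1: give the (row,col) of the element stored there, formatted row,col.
lane 12: gr=3 (12/4), th=0 (12%4)
i=1: r=0*2+1+0=1, c=gr=3

1,3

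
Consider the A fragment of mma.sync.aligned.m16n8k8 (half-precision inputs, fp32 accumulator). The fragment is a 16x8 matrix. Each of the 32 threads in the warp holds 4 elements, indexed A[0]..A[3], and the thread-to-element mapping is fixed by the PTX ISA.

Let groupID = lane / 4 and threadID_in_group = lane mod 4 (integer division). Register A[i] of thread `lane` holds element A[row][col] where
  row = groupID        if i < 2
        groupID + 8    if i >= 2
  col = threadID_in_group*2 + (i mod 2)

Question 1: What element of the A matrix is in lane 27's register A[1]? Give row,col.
27: gid=6,tid=3
[1] (6+0,3*2+1) = (6,7)

6,7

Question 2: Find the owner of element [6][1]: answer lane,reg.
24,1

r=6->g=6,rb=0  c=1->t=0,b0=1
L=6*4+0=24  i=0*2+1=1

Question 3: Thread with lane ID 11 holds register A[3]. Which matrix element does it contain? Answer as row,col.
lane 11: G=2 (11/4), T=3 (11%4)
i=3: r=2+8=10, c=3*2+1=7

10,7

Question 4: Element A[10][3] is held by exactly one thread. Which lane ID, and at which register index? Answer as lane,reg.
9,3

r=10⇒gr=2,Rb=1  c=3⇒th=1,odd=1
L=2*4+1=9  i=1*2+1=3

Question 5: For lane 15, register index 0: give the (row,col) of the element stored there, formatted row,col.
lane 15: g=3 (15/4), t=3 (15%4)
i=0: r=3+0=3, c=3*2+0=6

3,6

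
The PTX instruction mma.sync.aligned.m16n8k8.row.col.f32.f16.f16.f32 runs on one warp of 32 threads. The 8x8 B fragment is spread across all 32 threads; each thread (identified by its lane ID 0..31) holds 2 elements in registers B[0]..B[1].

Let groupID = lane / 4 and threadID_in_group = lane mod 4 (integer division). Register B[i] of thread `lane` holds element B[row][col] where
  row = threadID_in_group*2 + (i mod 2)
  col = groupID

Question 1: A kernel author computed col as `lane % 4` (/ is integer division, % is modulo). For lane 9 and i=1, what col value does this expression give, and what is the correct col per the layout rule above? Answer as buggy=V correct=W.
buggy=1 correct=2

`lane % 4`[9,1]->1
lane 9->9/4=2, 9 mod 4=1
i=1  r:2·1+1->3  c:2
col: 1 vs 2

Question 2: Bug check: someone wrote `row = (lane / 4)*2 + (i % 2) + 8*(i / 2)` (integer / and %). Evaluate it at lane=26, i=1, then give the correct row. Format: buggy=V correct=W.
`(lane / 4)*2 + (i % 2) + 8*(i / 2)`[26,1]⇒13
lane 26: gr=6 (26/4), th=2 (26%4)
i=1: r=2*2+1=5, c=gr=6
row: 13 vs 5

buggy=13 correct=5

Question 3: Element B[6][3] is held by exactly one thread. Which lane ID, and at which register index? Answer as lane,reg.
15,0

c=3->g=3  r=6->t=3,b0=0
L=3*4+3=15  i=0=0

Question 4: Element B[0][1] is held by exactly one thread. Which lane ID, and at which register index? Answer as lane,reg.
c=1⇒gr=1  r=0⇒th=0,odd=0
L=1*4+0=4  i=0=0

4,0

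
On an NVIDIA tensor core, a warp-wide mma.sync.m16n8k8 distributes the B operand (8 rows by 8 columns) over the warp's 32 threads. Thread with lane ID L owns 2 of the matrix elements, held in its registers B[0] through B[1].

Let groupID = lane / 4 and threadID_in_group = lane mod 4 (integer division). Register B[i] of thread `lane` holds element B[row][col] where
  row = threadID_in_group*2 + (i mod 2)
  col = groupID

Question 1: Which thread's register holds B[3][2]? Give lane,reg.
9,1

c=2->g=2  r=3->t=1,b0=1
L=2*4+1=9  i=1=1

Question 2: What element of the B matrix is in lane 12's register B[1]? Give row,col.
1,3

lane 12=>12/4=3, 12 mod 4=0
i=1  r:2·0+1=>1  c:3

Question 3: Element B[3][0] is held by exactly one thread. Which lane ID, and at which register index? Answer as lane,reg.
1,1

c:0=>grp=0  r:3=>tig=1,lo=1
L=0*4+1=1  i=1=1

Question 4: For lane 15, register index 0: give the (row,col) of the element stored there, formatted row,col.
6,3

lane 15: G=3 (15/4), T=3 (15%4)
i=0: r=3*2+0=6, c=G=3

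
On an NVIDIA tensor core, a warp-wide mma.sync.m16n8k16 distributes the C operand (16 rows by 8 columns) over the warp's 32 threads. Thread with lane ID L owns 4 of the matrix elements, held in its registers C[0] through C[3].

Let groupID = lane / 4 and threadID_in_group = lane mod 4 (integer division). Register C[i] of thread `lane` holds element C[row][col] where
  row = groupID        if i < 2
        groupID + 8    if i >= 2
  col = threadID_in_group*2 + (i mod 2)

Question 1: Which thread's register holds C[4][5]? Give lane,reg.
18,1

r=4→G=4,rhi=0  c=5→T=2,p=1
L=4*4+2=18  i=0*2+1=1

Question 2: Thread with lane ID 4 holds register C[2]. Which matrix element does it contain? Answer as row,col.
4: gid=1,tid=0
[2] (1+8,0*2+0) = (9,0)

9,0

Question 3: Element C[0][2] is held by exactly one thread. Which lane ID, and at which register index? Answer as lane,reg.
r: 0->gid=0,r8=0  c: 2->tid=1,i&1=0
L=0*4+1=1  i=0*2+0=0

1,0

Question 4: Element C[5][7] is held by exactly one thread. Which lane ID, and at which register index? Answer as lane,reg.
23,1

r=5->g=5,rb=0  c=7->t=3,b0=1
L=5*4+3=23  i=0*2+1=1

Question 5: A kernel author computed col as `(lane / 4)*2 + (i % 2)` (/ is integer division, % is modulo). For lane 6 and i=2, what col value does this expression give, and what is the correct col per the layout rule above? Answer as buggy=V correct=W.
buggy=2 correct=4

`(lane / 4)*2 + (i % 2)`[6,2]->2
lane 6: g=1 (6/4), t=2 (6%4)
i=2: r=1+8=9, c=2*2+0=4
col: 2 vs 4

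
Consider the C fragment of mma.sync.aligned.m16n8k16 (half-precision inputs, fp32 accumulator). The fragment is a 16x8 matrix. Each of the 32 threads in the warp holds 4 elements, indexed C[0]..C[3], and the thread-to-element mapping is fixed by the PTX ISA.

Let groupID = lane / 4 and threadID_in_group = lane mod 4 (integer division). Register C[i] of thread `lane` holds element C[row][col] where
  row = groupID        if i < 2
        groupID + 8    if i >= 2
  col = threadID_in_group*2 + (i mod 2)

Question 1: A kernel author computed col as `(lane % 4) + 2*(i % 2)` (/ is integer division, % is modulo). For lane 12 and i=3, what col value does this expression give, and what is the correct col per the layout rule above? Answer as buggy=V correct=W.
buggy=2 correct=1

`(lane % 4) + 2*(i % 2)`[12,3]->2
lane 12->12/4=3, 12 mod 4=0
i=3  r:3+8->11  c:2·0+1->1
col: 2 vs 1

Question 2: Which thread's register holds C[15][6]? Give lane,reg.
31,2

r=15→G=7,rhi=1  c=6→T=3,p=0
L=7*4+3=31  i=1*2+0=2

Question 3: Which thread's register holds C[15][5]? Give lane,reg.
30,3

r:15=>grp=7,rB=1  c:5=>tig=2,lo=1
L=7*4+2=30  i=1*2+1=3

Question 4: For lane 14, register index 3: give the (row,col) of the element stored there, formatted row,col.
11,5

lane 14: gid=3 (14/4), tid=2 (14%4)
i=3: r=3+8=11, c=2*2+1=5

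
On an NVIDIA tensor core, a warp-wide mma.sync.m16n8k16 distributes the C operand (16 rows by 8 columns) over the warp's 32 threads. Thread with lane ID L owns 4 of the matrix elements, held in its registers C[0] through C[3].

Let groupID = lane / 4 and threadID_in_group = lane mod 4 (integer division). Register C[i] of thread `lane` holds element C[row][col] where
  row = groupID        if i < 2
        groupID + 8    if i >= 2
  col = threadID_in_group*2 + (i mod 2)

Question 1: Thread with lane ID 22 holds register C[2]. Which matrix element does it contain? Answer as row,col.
13,4

lane 22→22/4=5, 22 mod 4=2
i=2  r:5+8→13  c:2·2+0→4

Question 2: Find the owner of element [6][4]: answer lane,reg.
r: 6->gid=6,r8=0  c: 4->tid=2,i&1=0
L=6*4+2=26  i=0*2+0=0

26,0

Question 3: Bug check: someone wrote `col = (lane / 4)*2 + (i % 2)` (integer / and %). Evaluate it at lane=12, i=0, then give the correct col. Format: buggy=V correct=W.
`(lane / 4)*2 + (i % 2)`[12,0]=>6
lane 12=>12/4=3, 12 mod 4=0
i=0  r:3+0=>3  c:2·0+0=>0
col: 6 vs 0

buggy=6 correct=0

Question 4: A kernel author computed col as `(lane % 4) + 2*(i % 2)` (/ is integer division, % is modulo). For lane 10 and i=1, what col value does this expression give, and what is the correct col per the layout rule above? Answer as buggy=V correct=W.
buggy=4 correct=5

`(lane % 4) + 2*(i % 2)`[10,1]=>4
10: grp=2,tig=2
[1] (2+0,2*2+1) = (2,5)
col: 4 vs 5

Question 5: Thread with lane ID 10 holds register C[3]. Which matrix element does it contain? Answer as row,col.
10,5

lane 10->10/4=2, 10 mod 4=2
i=3  r:2+8->10  c:2·2+1->5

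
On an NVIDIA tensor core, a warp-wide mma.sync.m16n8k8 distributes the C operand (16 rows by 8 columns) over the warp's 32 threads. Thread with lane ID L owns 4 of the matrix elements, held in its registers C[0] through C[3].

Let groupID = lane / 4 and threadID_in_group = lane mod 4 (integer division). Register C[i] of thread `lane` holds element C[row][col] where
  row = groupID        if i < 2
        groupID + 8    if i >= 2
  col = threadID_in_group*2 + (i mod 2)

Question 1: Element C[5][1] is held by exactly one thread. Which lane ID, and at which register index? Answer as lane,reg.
r:5=>grp=5,rB=0  c:1=>tig=0,lo=1
L=5*4+0=20  i=0*2+1=1

20,1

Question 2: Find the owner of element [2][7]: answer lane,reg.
r=2→G=2,rhi=0  c=7→T=3,p=1
L=2*4+3=11  i=0*2+1=1

11,1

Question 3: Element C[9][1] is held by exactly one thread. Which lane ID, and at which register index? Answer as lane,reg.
r=9⇒gr=1,Rb=1  c=1⇒th=0,odd=1
L=1*4+0=4  i=1*2+1=3

4,3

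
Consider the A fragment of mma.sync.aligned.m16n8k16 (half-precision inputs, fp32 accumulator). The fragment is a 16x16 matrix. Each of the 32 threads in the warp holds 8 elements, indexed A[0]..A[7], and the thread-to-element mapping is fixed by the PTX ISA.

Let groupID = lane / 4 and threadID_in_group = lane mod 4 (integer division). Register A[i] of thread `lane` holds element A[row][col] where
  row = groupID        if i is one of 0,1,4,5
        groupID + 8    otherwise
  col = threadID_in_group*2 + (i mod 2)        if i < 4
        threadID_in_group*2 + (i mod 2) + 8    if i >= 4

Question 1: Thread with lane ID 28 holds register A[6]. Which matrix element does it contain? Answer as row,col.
lane 28: g=7 (28/4), t=0 (28%4)
i=6: r=7+8=15, c=0*2+0+8=8

15,8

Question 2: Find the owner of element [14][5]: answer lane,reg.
r=14->g=6,rb=1  c=5->cb=0,t=2,b0=1
L=6*4+2=26  i=0*4+1*2+1=3

26,3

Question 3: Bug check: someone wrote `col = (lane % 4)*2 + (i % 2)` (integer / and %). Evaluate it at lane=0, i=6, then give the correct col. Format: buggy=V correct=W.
buggy=0 correct=8

`(lane % 4)*2 + (i % 2)`[0,6]=>0
lane 0: grp=0 (0/4), tig=0 (0%4)
i=6: r=0+8=8, c=0*2+0+8=8
col: 0 vs 8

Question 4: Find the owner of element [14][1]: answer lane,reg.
24,3

r=14→G=6,rhi=1  c=1→chi=0,T=0,p=1
L=6*4+0=24  i=0*4+1*2+1=3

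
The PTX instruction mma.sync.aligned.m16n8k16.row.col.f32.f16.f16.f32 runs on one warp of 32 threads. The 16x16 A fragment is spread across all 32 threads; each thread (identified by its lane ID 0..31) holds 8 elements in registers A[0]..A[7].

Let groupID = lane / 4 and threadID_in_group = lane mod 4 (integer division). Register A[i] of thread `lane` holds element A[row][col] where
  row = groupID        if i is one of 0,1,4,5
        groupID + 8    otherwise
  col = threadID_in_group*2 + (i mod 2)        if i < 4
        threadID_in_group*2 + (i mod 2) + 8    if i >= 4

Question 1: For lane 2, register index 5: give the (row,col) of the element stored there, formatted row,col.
L=2⇒gr=2>>2=0, th=2&3=2
[5]⇒row 0+0=0  col 2·2+1+8=13

0,13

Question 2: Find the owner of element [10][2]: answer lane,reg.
9,2

r=10⇒gr=2,Rb=1  c=2⇒Cb=0,th=1,odd=0
L=2*4+1=9  i=0*4+1*2+0=2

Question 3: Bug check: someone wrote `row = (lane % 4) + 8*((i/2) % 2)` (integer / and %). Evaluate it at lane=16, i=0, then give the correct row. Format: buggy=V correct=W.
buggy=0 correct=4

`(lane % 4) + 8*((i/2) % 2)`[16,0]->0
16: gid=4,tid=0
[0] (4+0,0*2+0+0) = (4,0)
row: 0 vs 4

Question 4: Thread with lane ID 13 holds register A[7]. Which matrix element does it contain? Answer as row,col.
lane 13: gid=3 (13/4), tid=1 (13%4)
i=7: r=3+8=11, c=1*2+1+8=11

11,11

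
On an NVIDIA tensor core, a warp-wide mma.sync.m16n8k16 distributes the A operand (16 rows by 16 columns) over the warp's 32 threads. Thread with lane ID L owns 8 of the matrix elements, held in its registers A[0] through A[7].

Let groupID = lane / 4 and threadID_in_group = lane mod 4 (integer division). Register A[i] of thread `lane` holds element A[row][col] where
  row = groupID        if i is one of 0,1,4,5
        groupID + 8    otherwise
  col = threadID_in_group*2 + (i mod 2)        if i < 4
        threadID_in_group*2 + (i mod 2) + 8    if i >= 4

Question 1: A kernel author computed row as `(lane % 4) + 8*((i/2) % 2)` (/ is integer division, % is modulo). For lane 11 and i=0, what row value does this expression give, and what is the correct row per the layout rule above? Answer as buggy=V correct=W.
buggy=3 correct=2

`(lane % 4) + 8*((i/2) % 2)`[11,0]->3
lane 11: g=2 (11/4), t=3 (11%4)
i=0: r=2+0=2, c=3*2+0+0=6
row: 3 vs 2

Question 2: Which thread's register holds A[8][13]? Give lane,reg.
r:8=>grp=0,rB=1  c:13=>cB=1,tig=2,lo=1
L=0*4+2=2  i=1*4+1*2+1=7

2,7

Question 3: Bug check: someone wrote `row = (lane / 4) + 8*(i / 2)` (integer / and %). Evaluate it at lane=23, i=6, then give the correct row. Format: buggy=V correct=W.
buggy=29 correct=13

`(lane / 4) + 8*(i / 2)`[23,6]→29
lane 23: G=5 (23/4), T=3 (23%4)
i=6: r=5+8=13, c=3*2+0+8=14
row: 29 vs 13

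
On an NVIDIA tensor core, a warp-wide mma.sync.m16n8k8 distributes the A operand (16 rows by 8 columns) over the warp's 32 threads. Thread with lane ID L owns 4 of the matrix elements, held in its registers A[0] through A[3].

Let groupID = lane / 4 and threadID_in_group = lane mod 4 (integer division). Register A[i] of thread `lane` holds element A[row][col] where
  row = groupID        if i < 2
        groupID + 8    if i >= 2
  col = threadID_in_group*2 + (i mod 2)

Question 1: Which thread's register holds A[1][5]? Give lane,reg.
6,1

r:1=>grp=1,rB=0  c:5=>tig=2,lo=1
L=1*4+2=6  i=0*2+1=1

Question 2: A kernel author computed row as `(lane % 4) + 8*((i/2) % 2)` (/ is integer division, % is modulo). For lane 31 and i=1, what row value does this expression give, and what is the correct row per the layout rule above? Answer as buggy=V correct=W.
buggy=3 correct=7

`(lane % 4) + 8*((i/2) % 2)`[31,1]⇒3
lane 31: gr=7 (31/4), th=3 (31%4)
i=1: r=7+0=7, c=3*2+1=7
row: 3 vs 7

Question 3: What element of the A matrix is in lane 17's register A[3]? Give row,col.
12,3

lane 17: G=4 (17/4), T=1 (17%4)
i=3: r=4+8=12, c=1*2+1=3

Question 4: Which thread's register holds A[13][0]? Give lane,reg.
20,2

r: 13->gid=5,r8=1  c: 0->tid=0,i&1=0
L=5*4+0=20  i=1*2+0=2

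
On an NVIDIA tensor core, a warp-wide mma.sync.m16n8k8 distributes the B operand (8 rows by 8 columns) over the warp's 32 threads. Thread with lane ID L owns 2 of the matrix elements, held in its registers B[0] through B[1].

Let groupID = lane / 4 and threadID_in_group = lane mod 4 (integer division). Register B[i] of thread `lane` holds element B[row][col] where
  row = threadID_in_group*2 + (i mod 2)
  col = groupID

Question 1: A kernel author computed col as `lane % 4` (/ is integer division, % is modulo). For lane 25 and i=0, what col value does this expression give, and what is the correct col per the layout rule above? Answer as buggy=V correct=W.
`lane % 4`[25,0]⇒1
L=25⇒gr=25>>2=6, th=25&3=1
[0]⇒row 1·2+0=2  col gr=6
col: 1 vs 6

buggy=1 correct=6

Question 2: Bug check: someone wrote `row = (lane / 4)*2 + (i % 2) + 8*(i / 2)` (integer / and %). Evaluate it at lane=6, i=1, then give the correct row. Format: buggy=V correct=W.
buggy=3 correct=5

`(lane / 4)*2 + (i % 2) + 8*(i / 2)`[6,1]→3
6: G=1,T=2
[1] (2*2+1,1) = (5,1)
row: 3 vs 5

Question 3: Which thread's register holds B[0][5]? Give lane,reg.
20,0

c=5→G=5  r=0→T=0,p=0
L=5*4+0=20  i=0=0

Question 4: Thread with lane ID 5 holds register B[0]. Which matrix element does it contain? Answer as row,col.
lane 5: G=1 (5/4), T=1 (5%4)
i=0: r=1*2+0=2, c=G=1

2,1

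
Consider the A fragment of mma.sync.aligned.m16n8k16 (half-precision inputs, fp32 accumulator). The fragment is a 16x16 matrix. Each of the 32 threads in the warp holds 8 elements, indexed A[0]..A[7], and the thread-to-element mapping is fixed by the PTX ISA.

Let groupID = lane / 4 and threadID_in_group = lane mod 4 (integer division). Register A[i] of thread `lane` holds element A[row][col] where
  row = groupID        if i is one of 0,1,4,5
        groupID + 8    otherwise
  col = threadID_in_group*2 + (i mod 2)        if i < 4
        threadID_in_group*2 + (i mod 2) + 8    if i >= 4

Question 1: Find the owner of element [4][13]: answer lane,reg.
18,5

r=4⇒gr=4,Rb=0  c=13⇒Cb=1,th=2,odd=1
L=4*4+2=18  i=1*4+0*2+1=5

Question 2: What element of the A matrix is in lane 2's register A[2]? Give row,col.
lane 2: G=0 (2/4), T=2 (2%4)
i=2: r=0+8=8, c=2*2+0+0=4

8,4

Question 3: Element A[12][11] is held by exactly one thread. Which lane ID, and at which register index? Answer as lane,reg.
17,7

r=12⇒gr=4,Rb=1  c=11⇒Cb=1,th=1,odd=1
L=4*4+1=17  i=1*4+1*2+1=7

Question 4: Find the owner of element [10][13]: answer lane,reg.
r=10⇒gr=2,Rb=1  c=13⇒Cb=1,th=2,odd=1
L=2*4+2=10  i=1*4+1*2+1=7

10,7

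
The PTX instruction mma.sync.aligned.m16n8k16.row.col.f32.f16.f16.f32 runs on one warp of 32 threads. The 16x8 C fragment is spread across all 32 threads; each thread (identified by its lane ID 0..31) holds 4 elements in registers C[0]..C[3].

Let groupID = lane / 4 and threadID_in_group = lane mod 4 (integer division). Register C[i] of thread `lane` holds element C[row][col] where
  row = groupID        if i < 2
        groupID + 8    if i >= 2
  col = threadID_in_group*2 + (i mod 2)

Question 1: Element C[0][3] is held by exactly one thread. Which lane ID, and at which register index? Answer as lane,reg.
1,1

r:0=>grp=0,rB=0  c:3=>tig=1,lo=1
L=0*4+1=1  i=0*2+1=1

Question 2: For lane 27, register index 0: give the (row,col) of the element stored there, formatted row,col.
lane 27: gid=6 (27/4), tid=3 (27%4)
i=0: r=6+0=6, c=3*2+0=6

6,6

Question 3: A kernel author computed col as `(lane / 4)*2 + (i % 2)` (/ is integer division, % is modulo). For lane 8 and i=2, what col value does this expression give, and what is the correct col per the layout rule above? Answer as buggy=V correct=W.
`(lane / 4)*2 + (i % 2)`[8,2]->4
8: g=2,t=0
[2] (2+8,0*2+0) = (10,0)
col: 4 vs 0

buggy=4 correct=0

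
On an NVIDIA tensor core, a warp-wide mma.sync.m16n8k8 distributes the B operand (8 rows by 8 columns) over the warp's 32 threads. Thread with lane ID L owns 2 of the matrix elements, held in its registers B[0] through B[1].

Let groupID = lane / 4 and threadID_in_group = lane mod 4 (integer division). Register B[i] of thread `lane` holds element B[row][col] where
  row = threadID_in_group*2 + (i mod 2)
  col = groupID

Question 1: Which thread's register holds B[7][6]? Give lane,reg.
27,1

c=6→G=6  r=7→T=3,p=1
L=6*4+3=27  i=1=1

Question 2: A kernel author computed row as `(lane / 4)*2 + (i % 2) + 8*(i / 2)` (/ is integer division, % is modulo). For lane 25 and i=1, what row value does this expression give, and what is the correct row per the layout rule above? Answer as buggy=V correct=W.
buggy=13 correct=3

`(lane / 4)*2 + (i % 2) + 8*(i / 2)`[25,1]⇒13
L=25⇒gr=25>>2=6, th=25&3=1
[1]⇒row 1·2+1=3  col gr=6
row: 13 vs 3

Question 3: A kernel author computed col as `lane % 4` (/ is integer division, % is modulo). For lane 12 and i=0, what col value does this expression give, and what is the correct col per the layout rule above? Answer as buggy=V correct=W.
`lane % 4`[12,0]->0
12: g=3,t=0
[0] (0*2+0,3) = (0,3)
col: 0 vs 3

buggy=0 correct=3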